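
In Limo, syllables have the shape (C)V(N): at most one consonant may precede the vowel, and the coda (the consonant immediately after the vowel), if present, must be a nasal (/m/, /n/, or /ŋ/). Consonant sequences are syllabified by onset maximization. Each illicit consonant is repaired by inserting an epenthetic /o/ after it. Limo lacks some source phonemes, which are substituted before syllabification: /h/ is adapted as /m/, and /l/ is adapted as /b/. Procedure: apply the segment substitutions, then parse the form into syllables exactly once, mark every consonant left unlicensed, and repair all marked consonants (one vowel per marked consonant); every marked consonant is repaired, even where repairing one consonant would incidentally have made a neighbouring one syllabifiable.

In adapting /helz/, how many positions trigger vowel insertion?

After substitution the input is /mebz/.
The unsyllabifiable consonants are /b/, /z/; each receives one epenthetic vowel.

2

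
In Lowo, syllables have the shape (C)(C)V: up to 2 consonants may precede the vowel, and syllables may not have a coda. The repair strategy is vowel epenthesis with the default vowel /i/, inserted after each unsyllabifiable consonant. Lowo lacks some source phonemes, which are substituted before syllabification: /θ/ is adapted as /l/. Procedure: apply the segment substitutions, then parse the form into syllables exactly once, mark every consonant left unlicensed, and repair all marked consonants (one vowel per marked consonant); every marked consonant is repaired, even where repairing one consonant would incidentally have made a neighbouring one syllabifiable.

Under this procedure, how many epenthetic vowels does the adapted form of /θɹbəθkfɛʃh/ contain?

4

After substitution the input is /lɹbəlkfɛʃh/.
The unsyllabifiable consonants are /l/, /l/, /ʃ/, /h/; each receives one epenthetic vowel.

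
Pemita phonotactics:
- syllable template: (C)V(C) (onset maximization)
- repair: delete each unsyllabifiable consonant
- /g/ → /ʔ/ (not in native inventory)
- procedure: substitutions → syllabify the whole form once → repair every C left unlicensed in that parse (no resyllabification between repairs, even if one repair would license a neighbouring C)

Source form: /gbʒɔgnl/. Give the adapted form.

ʒɔʔ

Substitution: /g/ → /ʔ/, giving /ʔbʒɔʔnl/.
Under (C)V(C), the unsyllabifiable consonants are /ʔ/, /b/, /n/, /l/ (at most one coda consonant is licensed; onsets are limited to one consonant).
Each unlicensed consonant is deleted: /ʔ/, /b/, /n/, /l/.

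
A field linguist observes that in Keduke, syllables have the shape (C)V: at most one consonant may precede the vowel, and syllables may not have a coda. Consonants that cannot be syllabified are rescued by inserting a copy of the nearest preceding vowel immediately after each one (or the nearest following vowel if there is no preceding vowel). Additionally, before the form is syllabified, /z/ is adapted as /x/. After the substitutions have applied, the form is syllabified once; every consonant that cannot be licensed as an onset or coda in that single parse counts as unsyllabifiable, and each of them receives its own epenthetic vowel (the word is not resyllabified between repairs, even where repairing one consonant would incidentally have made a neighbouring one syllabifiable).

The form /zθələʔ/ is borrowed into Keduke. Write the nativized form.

Substitution: /z/ → /x/, giving /xθələʔ/.
The consonants /x/, /ʔ/ cannot be parsed into a legal (C)V syllable (no codas are permitted; onsets are limited to one consonant).
Epenthesis after each stranded consonant: /x/ → /xə/, /ʔ/ → /ʔə/.

xəθələʔə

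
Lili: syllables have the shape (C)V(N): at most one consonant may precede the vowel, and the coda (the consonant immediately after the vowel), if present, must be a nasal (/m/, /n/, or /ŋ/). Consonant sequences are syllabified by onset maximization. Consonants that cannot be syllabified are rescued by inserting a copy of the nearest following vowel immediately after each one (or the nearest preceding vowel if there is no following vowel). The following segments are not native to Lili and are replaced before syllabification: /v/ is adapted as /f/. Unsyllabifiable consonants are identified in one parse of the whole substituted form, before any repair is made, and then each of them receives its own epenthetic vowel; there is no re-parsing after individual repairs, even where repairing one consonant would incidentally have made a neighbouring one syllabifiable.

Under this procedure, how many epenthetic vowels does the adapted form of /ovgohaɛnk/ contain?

2

After substitution the input is /ofgohaɛnk/.
The unsyllabifiable consonants are /f/, /k/; each receives one epenthetic vowel.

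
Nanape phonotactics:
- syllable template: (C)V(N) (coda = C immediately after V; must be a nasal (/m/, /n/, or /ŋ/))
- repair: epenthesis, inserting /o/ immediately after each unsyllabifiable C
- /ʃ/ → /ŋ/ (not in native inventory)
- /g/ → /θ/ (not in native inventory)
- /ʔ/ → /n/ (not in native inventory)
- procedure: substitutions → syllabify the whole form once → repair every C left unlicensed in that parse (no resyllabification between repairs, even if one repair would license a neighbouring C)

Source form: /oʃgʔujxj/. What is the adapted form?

Substitution: /ʃ/ → /ŋ/, /g/ → /θ/, /ʔ/ → /n/, giving /oŋθnujxj/.
The consonants /θ/, /j/, /x/, /j/ cannot be parsed into a legal (C)V(N) syllable (only a nasal (/m/, /n/, or /ŋ/) is licensed in coda position; onsets are limited to one consonant).
Inserting the epenthetic vowel yields /θ/ → /θo/, /j/ → /jo/, /x/ → /xo/, /j/ → /jo/.

oŋθonujoxojo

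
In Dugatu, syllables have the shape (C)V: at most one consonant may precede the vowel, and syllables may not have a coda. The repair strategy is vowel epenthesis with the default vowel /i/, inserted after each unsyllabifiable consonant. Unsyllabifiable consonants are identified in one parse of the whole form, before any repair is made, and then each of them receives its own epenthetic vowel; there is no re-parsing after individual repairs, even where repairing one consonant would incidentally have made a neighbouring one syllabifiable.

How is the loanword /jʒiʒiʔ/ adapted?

jiʒiʒiʔi

Syllabifying with onset maximization leaves /j/, /ʔ/ stranded (no codas are permitted; onsets are limited to one consonant).
Epenthesis after each stranded consonant: /j/ → /ji/, /ʔ/ → /ʔi/.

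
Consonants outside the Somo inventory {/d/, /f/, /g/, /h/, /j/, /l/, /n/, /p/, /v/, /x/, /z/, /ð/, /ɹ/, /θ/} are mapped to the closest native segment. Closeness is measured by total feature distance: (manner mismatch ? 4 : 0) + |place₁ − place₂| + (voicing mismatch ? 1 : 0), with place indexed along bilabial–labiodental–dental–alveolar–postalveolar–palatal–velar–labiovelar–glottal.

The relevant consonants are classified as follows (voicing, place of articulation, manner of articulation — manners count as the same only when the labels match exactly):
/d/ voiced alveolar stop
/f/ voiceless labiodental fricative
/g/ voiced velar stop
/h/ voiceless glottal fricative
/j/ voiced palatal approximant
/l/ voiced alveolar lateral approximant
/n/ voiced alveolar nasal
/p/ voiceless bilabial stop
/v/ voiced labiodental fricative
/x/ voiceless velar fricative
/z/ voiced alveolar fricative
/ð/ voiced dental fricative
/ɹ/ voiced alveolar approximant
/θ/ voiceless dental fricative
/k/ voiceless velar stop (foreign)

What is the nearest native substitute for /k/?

g

/g/ is closest: same manner (stop), place distance 0 (velar→velar), voicing differs (+1); total 1. Next closest is /d/ at distance 4.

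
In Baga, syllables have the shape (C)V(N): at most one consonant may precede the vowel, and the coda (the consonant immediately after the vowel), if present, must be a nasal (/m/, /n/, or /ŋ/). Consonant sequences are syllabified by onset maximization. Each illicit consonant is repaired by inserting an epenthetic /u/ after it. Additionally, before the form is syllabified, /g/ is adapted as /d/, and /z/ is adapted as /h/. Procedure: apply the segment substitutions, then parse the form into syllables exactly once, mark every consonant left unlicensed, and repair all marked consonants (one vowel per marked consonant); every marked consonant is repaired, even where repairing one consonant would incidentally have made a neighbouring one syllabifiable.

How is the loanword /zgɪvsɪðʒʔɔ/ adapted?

hudɪvusɪðuʒuʔɔ

Substitution: /z/ → /h/, /g/ → /d/, giving /hdɪvsɪðʒʔɔ/.
The consonants /h/, /v/, /ð/, /ʒ/ cannot be parsed into a legal (C)V(N) syllable (only a nasal (/m/, /n/, or /ŋ/) is licensed in coda position; onsets are limited to one consonant).
Epenthesis after each stranded consonant: /h/ → /hu/, /v/ → /vu/, /ð/ → /ðu/, /ʒ/ → /ʒu/.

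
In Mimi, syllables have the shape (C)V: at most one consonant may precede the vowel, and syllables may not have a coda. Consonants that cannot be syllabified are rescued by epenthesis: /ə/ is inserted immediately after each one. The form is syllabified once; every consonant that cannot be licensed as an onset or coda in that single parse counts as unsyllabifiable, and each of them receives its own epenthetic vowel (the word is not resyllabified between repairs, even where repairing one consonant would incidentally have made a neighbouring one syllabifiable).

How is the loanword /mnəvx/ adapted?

mənəvəxə

The consonants /m/, /v/, /x/ cannot be parsed into a legal (C)V syllable (no codas are permitted; onsets are limited to one consonant).
Inserting the epenthetic vowel yields /m/ → /mə/, /v/ → /və/, /x/ → /xə/.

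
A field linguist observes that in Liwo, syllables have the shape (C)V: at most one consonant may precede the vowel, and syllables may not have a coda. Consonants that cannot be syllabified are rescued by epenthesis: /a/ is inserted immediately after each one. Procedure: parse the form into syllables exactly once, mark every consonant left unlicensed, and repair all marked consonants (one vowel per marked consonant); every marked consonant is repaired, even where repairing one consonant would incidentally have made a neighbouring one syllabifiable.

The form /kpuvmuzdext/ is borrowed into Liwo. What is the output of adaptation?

Under (C)V, the unsyllabifiable consonants are /k/, /v/, /z/, /x/, /t/ (no codas are permitted; onsets are limited to one consonant).
Inserting the epenthetic vowel yields /k/ → /ka/, /v/ → /va/, /z/ → /za/, /x/ → /xa/, /t/ → /ta/.

kapuvamuzadexata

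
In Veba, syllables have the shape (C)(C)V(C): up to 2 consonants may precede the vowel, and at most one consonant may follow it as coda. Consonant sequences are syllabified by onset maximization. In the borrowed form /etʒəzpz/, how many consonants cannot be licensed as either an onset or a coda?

The consonants /p/, /z/ cannot be parsed into a legal (C)(C)V(C) syllable (at most one coda consonant is licensed; onsets may contain at most 2 consonants).

2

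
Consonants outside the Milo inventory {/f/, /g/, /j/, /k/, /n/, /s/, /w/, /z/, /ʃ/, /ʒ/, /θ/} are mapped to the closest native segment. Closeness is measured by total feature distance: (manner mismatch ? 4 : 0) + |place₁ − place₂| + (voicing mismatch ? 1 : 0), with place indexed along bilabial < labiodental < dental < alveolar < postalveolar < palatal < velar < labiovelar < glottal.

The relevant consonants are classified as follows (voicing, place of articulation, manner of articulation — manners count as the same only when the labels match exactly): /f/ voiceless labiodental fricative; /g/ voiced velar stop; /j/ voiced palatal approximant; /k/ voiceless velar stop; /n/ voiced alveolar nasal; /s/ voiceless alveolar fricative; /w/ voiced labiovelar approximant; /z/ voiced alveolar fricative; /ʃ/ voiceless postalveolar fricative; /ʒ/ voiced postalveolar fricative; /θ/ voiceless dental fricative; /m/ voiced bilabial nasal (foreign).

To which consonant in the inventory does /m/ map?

n

/n/ is closest: same manner (nasal), place distance 3 (bilabial→alveolar), same voicing; total 3. Next closest is /f/ at distance 6.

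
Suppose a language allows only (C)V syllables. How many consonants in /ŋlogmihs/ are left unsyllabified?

The consonants /ŋ/, /g/, /h/, /s/ cannot be parsed into a legal (C)V syllable (no codas are permitted; onsets are limited to one consonant).

4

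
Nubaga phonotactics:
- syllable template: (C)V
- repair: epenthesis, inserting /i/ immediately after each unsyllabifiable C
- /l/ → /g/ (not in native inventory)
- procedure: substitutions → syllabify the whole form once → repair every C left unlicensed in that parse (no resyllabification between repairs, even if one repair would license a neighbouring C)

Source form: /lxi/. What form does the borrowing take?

Substitution: /l/ → /g/, giving /gxi/.
Under (C)V, the unsyllabifiable consonants are /g/ (no codas are permitted; onsets are limited to one consonant).
Inserting the epenthetic vowel yields /g/ → /gi/.

gixi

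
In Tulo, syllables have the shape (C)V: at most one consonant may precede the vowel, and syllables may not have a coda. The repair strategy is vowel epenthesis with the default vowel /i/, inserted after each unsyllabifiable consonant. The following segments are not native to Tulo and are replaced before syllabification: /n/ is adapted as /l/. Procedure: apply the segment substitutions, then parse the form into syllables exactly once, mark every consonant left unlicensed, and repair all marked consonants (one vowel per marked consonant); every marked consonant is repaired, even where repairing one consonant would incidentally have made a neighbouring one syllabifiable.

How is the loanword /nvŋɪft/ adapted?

Substitution: /n/ → /l/, giving /lvŋɪft/.
Under (C)V, the unsyllabifiable consonants are /l/, /v/, /f/, /t/ (no codas are permitted; onsets are limited to one consonant).
Inserting the epenthetic vowel yields /l/ → /li/, /v/ → /vi/, /f/ → /fi/, /t/ → /ti/.

liviŋɪfiti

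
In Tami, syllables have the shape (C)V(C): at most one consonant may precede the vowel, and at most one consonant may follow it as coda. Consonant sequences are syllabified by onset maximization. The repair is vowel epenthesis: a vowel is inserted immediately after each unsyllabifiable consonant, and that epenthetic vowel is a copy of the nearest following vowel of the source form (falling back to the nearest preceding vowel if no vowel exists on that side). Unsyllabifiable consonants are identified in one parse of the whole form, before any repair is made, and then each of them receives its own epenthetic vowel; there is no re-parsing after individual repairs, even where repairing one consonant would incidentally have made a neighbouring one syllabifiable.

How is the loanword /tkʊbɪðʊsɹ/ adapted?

tʊkʊbɪðʊsɹʊ

Under (C)V(C), the unsyllabifiable consonants are /t/, /ɹ/ (at most one coda consonant is licensed; onsets are limited to one consonant).
Inserting the epenthetic vowel yields /t/ → /tʊ/, /ɹ/ → /ɹʊ/.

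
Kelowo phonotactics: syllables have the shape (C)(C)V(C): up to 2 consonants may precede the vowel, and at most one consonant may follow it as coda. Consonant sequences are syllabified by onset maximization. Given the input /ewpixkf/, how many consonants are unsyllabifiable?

Syllabifying with onset maximization leaves /k/, /f/ stranded (at most one coda consonant is licensed; onsets may contain at most 2 consonants).

2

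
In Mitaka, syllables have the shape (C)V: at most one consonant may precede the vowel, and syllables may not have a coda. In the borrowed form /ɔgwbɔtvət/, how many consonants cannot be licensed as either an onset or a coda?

The consonants /g/, /w/, /t/, /t/ cannot be parsed into a legal (C)V syllable (no codas are permitted; onsets are limited to one consonant).

4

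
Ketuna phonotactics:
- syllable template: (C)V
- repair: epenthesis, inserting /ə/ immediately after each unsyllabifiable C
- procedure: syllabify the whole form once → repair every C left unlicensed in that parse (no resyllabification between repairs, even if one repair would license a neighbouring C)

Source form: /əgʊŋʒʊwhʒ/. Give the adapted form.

The consonants /ŋ/, /w/, /h/, /ʒ/ cannot be parsed into a legal (C)V syllable (no codas are permitted; onsets are limited to one consonant).
Epenthesis after each stranded consonant: /ŋ/ → /ŋə/, /w/ → /wə/, /h/ → /hə/, /ʒ/ → /ʒə/.

əgʊŋəʒʊwəhəʒə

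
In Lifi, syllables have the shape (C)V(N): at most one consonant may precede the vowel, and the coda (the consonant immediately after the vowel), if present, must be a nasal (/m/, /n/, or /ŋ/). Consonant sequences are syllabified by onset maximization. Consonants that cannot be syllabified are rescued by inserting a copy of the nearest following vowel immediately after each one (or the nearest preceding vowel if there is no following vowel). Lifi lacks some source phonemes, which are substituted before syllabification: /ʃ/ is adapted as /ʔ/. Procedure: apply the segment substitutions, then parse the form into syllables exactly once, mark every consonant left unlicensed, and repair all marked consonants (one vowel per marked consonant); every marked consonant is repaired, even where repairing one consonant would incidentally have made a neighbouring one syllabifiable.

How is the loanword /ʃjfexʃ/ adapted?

Substitution: /ʃ/ → /ʔ/, giving /ʔjfexʔ/.
Under (C)V(N), the unsyllabifiable consonants are /ʔ/, /j/, /x/, /ʔ/ (only a nasal (/m/, /n/, or /ŋ/) is licensed in coda position; onsets are limited to one consonant).
Inserting the epenthetic vowel yields /ʔ/ → /ʔe/, /j/ → /je/, /x/ → /xe/, /ʔ/ → /ʔe/.

ʔejefexeʔe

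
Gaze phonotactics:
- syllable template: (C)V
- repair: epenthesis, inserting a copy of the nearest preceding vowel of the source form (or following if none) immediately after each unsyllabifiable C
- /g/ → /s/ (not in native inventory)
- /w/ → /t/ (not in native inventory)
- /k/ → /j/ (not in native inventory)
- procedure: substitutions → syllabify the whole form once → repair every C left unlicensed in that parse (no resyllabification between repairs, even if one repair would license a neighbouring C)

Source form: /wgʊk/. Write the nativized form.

Substitution: /w/ → /t/, /g/ → /s/, /k/ → /j/, giving /tsʊj/.
The consonants /t/, /j/ cannot be parsed into a legal (C)V syllable (no codas are permitted; onsets are limited to one consonant).
Epenthesis after each stranded consonant: /t/ → /tʊ/, /j/ → /jʊ/.

tʊsʊjʊ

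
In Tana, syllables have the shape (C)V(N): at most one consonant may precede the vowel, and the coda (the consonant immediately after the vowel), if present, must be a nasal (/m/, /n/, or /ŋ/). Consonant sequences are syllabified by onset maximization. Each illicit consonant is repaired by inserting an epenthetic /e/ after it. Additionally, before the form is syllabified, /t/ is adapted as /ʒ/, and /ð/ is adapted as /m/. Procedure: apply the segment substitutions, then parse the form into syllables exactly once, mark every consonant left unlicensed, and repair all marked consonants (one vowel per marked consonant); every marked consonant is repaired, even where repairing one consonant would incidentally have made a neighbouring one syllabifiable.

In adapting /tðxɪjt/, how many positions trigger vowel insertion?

After substitution the input is /ʒmxɪjʒ/.
The unsyllabifiable consonants are /ʒ/, /m/, /j/, /ʒ/; each receives one epenthetic vowel.

4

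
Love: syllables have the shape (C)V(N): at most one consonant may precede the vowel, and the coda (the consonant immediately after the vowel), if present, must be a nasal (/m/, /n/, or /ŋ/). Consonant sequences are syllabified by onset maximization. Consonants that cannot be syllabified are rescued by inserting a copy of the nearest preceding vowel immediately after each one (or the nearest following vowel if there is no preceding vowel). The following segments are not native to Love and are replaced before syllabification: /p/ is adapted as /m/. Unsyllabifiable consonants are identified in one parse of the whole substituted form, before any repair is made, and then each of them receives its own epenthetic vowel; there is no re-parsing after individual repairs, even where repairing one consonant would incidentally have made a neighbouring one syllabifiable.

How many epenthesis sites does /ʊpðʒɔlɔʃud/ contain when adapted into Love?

2

After substitution the input is /ʊmðʒɔlɔʃud/.
The unsyllabifiable consonants are /ð/, /d/; each receives one epenthetic vowel.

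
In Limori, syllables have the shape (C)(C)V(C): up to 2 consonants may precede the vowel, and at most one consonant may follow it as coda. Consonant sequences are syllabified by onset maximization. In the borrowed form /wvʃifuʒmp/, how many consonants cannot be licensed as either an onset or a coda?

3

The consonants /w/, /m/, /p/ cannot be parsed into a legal (C)(C)V(C) syllable (at most one coda consonant is licensed; onsets may contain at most 2 consonants).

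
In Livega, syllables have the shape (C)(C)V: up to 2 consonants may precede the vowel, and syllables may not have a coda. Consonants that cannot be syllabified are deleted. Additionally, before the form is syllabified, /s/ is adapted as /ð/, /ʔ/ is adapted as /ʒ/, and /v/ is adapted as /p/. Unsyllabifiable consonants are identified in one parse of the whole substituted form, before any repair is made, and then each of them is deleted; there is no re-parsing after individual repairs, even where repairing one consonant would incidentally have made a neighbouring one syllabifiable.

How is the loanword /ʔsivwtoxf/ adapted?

Substitution: /ʔ/ → /ʒ/, /s/ → /ð/, /v/ → /p/, giving /ʒðipwtoxf/.
The consonants /p/, /x/, /f/ cannot be parsed into a legal (C)(C)V syllable (no codas are permitted; onsets may contain at most 2 consonants).
Each unlicensed consonant is deleted: /p/, /x/, /f/.

ʒðiwto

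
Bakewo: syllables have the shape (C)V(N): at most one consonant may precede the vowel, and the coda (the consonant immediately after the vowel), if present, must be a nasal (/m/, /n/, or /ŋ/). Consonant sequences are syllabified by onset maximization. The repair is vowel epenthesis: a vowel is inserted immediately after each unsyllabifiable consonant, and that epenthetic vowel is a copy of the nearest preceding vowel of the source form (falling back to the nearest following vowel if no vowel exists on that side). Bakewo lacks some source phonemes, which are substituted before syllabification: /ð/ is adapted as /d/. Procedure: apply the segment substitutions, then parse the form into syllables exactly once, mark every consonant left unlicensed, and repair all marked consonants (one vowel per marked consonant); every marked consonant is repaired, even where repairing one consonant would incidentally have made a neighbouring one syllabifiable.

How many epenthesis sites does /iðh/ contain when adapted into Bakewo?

After substitution the input is /idh/.
The unsyllabifiable consonants are /d/, /h/; each receives one epenthetic vowel.

2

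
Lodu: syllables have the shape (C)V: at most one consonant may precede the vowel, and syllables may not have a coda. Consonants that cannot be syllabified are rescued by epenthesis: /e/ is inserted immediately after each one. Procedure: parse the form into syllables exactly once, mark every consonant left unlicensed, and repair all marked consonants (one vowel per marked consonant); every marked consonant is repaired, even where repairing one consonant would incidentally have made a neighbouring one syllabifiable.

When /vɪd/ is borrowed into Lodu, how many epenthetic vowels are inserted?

1

The unsyllabifiable consonants are /d/; each receives one epenthetic vowel.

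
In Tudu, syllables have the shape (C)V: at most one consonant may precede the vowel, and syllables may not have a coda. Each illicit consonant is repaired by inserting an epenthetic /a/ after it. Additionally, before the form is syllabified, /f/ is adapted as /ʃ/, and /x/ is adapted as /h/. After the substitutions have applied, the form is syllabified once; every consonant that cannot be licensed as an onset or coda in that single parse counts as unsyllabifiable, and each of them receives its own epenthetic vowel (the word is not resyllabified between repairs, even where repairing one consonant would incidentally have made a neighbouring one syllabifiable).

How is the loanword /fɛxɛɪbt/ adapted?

Substitution: /f/ → /ʃ/, /x/ → /h/, giving /ʃɛhɛɪbt/.
Syllabifying with onset maximization leaves /b/, /t/ stranded (no codas are permitted; onsets are limited to one consonant).
Each unlicensed consonant becomes the onset of a new syllable: /b/ → /ba/, /t/ → /ta/.

ʃɛhɛɪbata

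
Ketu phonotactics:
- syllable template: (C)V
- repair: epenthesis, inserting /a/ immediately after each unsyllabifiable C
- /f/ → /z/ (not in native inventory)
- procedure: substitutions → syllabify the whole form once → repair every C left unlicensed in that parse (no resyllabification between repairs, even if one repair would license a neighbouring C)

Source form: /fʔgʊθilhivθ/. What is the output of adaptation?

Substitution: /f/ → /z/, giving /zʔgʊθilhivθ/.
Syllabifying with onset maximization leaves /z/, /ʔ/, /l/, /v/, /θ/ stranded (no codas are permitted; onsets are limited to one consonant).
Inserting the epenthetic vowel yields /z/ → /za/, /ʔ/ → /ʔa/, /l/ → /la/, /v/ → /va/, /θ/ → /θa/.

zaʔagʊθilahivaθa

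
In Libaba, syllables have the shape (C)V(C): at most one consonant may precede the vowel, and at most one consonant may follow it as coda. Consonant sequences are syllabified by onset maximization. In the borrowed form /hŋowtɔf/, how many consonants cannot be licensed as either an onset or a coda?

The consonants /h/ cannot be parsed into a legal (C)V(C) syllable (at most one coda consonant is licensed; onsets are limited to one consonant).

1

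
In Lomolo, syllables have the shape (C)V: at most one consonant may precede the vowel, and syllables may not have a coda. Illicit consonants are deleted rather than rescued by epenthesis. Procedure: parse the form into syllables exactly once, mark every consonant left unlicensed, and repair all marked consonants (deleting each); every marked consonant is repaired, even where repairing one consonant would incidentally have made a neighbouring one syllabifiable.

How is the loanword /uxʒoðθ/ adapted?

uʒo

Syllabifying with onset maximization leaves /x/, /ð/, /θ/ stranded (no codas are permitted; onsets are limited to one consonant).
Deleting the stranded consonants removes /x/, /ð/, /θ/.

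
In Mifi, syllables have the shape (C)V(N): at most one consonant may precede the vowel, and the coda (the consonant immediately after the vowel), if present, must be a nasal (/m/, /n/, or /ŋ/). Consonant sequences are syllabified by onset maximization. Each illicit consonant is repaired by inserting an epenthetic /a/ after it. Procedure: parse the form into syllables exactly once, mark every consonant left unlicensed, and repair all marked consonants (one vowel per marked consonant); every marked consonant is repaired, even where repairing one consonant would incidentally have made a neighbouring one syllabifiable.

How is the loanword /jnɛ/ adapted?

The consonants /j/ cannot be parsed into a legal (C)V(N) syllable (only a nasal (/m/, /n/, or /ŋ/) is licensed in coda position; onsets are limited to one consonant).
Inserting the epenthetic vowel yields /j/ → /ja/.

janɛ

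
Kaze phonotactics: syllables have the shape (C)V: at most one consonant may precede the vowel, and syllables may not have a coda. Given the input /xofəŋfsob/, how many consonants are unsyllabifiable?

3

Under (C)V, the unsyllabifiable consonants are /ŋ/, /f/, /b/ (no codas are permitted; onsets are limited to one consonant).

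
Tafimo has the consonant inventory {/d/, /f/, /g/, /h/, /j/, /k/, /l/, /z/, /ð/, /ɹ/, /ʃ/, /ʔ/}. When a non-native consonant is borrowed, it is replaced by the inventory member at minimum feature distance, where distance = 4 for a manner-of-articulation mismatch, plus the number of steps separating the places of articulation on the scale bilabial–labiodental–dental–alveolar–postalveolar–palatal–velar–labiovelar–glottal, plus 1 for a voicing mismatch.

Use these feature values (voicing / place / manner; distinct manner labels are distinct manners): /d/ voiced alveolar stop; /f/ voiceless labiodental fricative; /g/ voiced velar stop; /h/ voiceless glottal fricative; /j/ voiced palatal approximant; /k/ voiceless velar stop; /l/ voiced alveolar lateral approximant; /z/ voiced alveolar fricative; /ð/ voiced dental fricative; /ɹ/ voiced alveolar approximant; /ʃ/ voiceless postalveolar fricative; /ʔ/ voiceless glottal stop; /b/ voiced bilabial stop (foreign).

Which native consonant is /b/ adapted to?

/d/ is closest: same manner (stop), place distance 3 (bilabial→alveolar), same voicing; total 3. Next closest is /f/ at distance 6.

d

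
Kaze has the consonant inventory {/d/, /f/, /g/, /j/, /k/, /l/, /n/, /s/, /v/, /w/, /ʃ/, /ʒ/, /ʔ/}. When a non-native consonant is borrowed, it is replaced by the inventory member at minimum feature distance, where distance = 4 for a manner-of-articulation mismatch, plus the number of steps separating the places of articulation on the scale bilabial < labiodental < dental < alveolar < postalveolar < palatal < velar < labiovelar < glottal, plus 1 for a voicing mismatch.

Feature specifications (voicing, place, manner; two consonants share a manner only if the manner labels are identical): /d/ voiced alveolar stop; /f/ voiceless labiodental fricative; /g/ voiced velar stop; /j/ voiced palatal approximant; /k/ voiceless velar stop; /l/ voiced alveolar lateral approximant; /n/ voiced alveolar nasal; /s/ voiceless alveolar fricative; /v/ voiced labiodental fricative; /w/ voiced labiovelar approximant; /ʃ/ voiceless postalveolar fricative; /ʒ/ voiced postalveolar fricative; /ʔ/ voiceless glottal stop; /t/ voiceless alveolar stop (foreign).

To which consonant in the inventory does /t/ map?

d

/d/ is closest: same manner (stop), place distance 0 (alveolar→alveolar), voicing differs (+1); total 1. Next closest is /k/ at distance 3.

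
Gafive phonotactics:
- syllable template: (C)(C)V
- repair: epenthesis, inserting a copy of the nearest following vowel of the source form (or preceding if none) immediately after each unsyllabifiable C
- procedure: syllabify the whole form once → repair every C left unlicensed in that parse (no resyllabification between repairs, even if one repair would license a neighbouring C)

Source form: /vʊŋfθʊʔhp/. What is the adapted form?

Under (C)(C)V, the unsyllabifiable consonants are /ŋ/, /ʔ/, /h/, /p/ (no codas are permitted; onsets may contain at most 2 consonants).
Epenthesis after each stranded consonant: /ŋ/ → /ŋʊ/, /ʔ/ → /ʔʊ/, /h/ → /hʊ/, /p/ → /pʊ/.

vʊŋʊfθʊʔʊhʊpʊ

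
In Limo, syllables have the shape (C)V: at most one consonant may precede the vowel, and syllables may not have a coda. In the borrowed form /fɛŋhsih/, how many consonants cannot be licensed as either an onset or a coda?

Syllabifying with onset maximization leaves /ŋ/, /h/, /h/ stranded (no codas are permitted; onsets are limited to one consonant).

3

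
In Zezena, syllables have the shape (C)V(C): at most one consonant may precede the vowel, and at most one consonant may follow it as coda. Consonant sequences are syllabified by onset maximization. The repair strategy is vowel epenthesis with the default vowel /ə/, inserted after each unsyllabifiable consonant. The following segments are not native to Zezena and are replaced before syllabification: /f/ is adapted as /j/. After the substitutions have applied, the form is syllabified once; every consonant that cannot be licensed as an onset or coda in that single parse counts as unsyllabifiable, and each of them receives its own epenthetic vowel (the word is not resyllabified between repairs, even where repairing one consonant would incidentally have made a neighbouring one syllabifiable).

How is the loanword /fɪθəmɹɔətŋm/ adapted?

Substitution: /f/ → /j/, giving /jɪθəmɹɔətŋm/.
Under (C)V(C), the unsyllabifiable consonants are /ŋ/, /m/ (at most one coda consonant is licensed; onsets are limited to one consonant).
Each unlicensed consonant becomes the onset of a new syllable: /ŋ/ → /ŋə/, /m/ → /mə/.

jɪθəmɹɔətŋəmə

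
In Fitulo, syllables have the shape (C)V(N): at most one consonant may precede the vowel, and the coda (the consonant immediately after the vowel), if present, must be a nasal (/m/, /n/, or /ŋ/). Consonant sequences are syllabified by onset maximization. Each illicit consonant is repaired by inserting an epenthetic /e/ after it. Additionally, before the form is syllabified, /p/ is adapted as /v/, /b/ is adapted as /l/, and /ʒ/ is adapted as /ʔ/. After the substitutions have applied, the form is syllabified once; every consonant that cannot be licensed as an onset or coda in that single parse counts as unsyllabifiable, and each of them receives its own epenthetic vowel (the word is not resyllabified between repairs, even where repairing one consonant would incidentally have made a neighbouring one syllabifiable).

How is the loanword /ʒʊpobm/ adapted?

Substitution: /ʒ/ → /ʔ/, /p/ → /v/, /b/ → /l/, giving /ʔʊvolm/.
Under (C)V(N), the unsyllabifiable consonants are /l/, /m/ (only a nasal (/m/, /n/, or /ŋ/) is licensed in coda position; onsets are limited to one consonant).
Each unlicensed consonant becomes the onset of a new syllable: /l/ → /le/, /m/ → /me/.

ʔʊvoleme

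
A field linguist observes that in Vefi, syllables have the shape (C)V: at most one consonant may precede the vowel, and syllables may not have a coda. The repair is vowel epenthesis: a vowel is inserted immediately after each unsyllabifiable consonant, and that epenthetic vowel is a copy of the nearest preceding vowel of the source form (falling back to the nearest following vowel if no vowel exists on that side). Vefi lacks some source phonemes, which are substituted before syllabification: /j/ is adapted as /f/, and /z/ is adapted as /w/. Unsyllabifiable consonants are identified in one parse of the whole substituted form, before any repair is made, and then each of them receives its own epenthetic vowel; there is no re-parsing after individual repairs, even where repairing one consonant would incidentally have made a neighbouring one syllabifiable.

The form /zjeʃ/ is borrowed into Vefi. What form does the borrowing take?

wefeʃe

Substitution: /z/ → /w/, /j/ → /f/, giving /wfeʃ/.
The consonants /w/, /ʃ/ cannot be parsed into a legal (C)V syllable (no codas are permitted; onsets are limited to one consonant).
Epenthesis after each stranded consonant: /w/ → /we/, /ʃ/ → /ʃe/.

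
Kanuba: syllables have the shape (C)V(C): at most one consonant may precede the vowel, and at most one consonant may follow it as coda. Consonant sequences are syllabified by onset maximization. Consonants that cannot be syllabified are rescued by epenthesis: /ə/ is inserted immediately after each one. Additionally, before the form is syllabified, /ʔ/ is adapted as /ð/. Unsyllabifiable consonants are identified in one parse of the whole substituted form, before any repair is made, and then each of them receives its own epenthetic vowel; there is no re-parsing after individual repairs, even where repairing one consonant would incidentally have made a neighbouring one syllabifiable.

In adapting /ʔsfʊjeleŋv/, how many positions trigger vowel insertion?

After substitution the input is /ðsfʊjeleŋv/.
The unsyllabifiable consonants are /ð/, /s/, /v/; each receives one epenthetic vowel.

3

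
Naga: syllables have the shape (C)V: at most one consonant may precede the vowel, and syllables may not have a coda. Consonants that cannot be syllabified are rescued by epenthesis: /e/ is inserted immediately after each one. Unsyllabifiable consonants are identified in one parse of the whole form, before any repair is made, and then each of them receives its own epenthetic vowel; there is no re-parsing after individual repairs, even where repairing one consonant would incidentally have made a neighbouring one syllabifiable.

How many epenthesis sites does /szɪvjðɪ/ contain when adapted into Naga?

The unsyllabifiable consonants are /s/, /v/, /j/; each receives one epenthetic vowel.

3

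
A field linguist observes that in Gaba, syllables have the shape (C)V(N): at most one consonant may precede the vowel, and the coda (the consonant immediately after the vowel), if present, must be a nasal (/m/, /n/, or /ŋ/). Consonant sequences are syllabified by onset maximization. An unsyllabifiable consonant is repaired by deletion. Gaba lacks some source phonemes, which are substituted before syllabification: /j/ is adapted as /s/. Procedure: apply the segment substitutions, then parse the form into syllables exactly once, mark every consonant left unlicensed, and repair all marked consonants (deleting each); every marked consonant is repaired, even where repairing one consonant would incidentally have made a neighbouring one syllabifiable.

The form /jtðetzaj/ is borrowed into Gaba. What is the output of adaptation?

Substitution: /j/ → /s/, giving /stðetzas/.
The consonants /s/, /t/, /t/, /s/ cannot be parsed into a legal (C)V(N) syllable (only a nasal (/m/, /n/, or /ŋ/) is licensed in coda position; onsets are limited to one consonant).
Deleting the stranded consonants removes /s/, /t/, /t/, /s/.

ðeza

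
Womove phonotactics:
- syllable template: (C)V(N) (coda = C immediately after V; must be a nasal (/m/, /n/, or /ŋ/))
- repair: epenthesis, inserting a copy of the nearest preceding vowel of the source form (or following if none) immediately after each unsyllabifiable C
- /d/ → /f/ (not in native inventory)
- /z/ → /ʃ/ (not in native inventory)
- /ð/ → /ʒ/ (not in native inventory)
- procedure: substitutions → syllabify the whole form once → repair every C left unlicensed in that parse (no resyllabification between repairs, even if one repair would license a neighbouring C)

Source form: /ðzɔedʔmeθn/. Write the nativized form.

ʒɔʃɔefeʔemeθene

Substitution: /ð/ → /ʒ/, /z/ → /ʃ/, /d/ → /f/, giving /ʒʃɔefʔmeθn/.
Syllabifying with onset maximization leaves /ʒ/, /f/, /ʔ/, /θ/, /n/ stranded (only a nasal (/m/, /n/, or /ŋ/) is licensed in coda position; onsets are limited to one consonant).
Inserting the epenthetic vowel yields /ʒ/ → /ʒɔ/, /f/ → /fe/, /ʔ/ → /ʔe/, /θ/ → /θe/, /n/ → /ne/.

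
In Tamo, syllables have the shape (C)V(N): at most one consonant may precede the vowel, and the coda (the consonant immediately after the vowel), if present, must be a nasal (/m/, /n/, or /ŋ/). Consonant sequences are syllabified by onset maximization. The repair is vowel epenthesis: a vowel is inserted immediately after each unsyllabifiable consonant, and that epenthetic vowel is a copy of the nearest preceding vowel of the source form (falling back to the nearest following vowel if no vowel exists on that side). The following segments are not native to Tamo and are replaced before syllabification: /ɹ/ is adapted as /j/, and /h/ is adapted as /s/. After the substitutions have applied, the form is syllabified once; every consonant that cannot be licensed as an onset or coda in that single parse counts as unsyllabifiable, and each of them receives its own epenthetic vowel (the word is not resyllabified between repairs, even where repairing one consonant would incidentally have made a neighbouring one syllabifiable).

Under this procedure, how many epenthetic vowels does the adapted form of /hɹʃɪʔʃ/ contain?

After substitution the input is /sjʃɪʔʃ/.
The unsyllabifiable consonants are /s/, /j/, /ʔ/, /ʃ/; each receives one epenthetic vowel.

4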